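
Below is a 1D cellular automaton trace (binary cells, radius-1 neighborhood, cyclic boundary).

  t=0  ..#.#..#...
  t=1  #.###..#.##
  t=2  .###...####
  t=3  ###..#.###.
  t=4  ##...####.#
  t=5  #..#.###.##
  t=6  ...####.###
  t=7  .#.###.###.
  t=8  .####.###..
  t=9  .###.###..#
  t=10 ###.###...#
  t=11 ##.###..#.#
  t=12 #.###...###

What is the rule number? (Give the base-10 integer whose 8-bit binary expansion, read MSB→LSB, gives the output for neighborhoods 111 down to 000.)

173

  nb ###: next=#  (t=1,i=3, bit7=1)
  nb ##.: next=.  (t=1,i=0, bit6=0)
  nb #.#: next=#  (t=0,i=3, bit5=1)
  nb #..: next=.  (t=0,i=5, bit4=0)
  nb .##: next=#  (t=1,i=2, bit3=1)
  nb .#.: next=#  (t=0,i=2, bit2=1)
  nb ..#: next=.  (t=0,i=1, bit1=0)
  nb ...: next=#  (t=0,i=0, bit0=1)
  bits 10101101 = 173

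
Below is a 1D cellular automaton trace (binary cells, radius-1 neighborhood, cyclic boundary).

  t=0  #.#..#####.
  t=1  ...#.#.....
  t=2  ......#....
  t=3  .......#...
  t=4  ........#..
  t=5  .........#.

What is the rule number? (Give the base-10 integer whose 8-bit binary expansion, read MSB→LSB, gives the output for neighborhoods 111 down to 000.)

24

  ###|.  b7=0 t=0,i=6
  ##.|.  b6=0 t=0,i=9
  #.#|.  b5=0 t=0,i=1
  #..|#  b4=1 t=0,i=3
  .##|#  b3=1 t=0,i=5
  .#.|.  b2=0 t=0,i=0
  ..#|.  b1=0 t=0,i=4
  ...|.  b0=0 t=1,i=0
  bits 00011000 = 24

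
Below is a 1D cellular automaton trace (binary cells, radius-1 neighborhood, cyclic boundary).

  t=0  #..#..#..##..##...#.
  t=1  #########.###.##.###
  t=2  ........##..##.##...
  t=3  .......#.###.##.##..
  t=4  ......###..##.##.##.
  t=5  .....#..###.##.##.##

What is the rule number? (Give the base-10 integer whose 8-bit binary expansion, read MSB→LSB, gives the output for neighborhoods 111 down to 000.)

  nb ###: next=.  (t=1,i=0, bit7=0)
  nb ##.: next=#  (t=0,i=10, bit6=1)
  nb #.#: next=#  (t=0,i=19, bit5=1)
  nb #..: next=#  (t=0,i=1, bit4=1)
  nb .##: next=.  (t=0,i=9, bit3=0)
  nb .#.: next=#  (t=0,i=0, bit2=1)
  nb ..#: next=#  (t=0,i=2, bit1=1)
  nb ...: next=.  (t=0,i=16, bit0=0)
  bits 01110110 = 118

118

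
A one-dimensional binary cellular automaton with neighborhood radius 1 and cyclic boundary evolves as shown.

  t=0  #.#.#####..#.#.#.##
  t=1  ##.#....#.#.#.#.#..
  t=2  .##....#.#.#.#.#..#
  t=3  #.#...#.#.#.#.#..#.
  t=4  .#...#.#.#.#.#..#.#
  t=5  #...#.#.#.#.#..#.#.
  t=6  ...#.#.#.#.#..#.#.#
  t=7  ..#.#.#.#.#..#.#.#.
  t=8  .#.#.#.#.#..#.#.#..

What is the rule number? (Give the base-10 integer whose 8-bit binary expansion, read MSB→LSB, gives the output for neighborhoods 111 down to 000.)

98

  ###|.  b7=0 t=0,i=5
  ##.|#  b6=1 t=0,i=0
  #.#|#  b5=1 t=0,i=1
  #..|.  b4=0 t=0,i=9
  .##|.  b3=0 t=0,i=4
  .#.|.  b2=0 t=0,i=2
  ..#|#  b1=1 t=0,i=10
  ...|.  b0=0 t=1,i=5
  bits 01100010 = 98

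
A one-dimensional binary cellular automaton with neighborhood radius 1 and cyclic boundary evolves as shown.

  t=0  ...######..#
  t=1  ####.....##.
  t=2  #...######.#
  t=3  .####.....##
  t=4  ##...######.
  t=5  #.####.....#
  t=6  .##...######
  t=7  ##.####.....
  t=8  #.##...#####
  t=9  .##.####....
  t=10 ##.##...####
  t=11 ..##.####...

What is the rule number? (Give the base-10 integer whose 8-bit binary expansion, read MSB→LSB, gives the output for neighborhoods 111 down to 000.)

59

  ### -> .   bit 7 = 0  t=0,i=4
  ##. -> .   bit 6 = 0  t=0,i=8
  #.# -> #   bit 5 = 1  t=1,i=11
  #.. -> #   bit 4 = 1  t=0,i=0
  .## -> #   bit 3 = 1  t=0,i=3
  .#. -> .   bit 2 = 0  t=0,i=11
  ..# -> #   bit 1 = 1  t=0,i=2
  ... -> #   bit 0 = 1  t=0,i=1
  bits 00111011 = 59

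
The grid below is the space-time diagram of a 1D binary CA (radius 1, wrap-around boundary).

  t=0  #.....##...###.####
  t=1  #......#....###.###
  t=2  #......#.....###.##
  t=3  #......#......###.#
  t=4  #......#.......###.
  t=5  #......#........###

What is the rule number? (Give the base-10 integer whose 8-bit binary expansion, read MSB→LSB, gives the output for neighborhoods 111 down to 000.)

228

  [7] ### => #  t=0,i=12
  [6] ##. => #  t=0,i=0
  [5] #.# => #  t=0,i=14
  [4] #.. => .  t=0,i=1
  [3] .## => .  t=0,i=6
  [2] .#. => #  t=1,i=7
  [1] ..# => .  t=0,i=5
  [0] ... => .  t=0,i=2
  bits 11100100 = 228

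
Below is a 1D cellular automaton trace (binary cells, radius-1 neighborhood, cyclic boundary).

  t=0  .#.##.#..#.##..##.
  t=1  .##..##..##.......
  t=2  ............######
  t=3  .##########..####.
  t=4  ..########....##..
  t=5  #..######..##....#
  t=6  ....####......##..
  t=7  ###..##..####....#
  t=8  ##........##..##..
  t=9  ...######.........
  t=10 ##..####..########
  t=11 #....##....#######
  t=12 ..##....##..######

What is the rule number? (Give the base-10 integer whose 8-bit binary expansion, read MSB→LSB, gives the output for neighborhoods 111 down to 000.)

165

  ### -> #   bit 7 = 1  t=2,i=13
  ##. -> .   bit 6 = 0  t=0,i=4
  #.# -> #   bit 5 = 1  t=0,i=2
  #.. -> .   bit 4 = 0  t=0,i=7
  .## -> .   bit 3 = 0  t=0,i=3
  .#. -> #   bit 2 = 1  t=0,i=1
  ..# -> .   bit 1 = 0  t=0,i=0
  ... -> #   bit 0 = 1  t=1,i=12
  bits 10100101 = 165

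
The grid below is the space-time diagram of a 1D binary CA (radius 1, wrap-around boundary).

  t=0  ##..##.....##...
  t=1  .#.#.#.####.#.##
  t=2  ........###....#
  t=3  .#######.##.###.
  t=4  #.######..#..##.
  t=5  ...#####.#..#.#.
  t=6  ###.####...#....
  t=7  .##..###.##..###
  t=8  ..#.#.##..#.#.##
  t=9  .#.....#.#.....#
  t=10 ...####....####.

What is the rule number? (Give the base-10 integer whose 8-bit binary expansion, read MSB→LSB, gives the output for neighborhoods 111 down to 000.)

  nb ###: next=#  (t=1,i=8, bit7=1)
  nb ##.: next=#  (t=0,i=1, bit6=1)
  nb #.#: next=.  (t=1,i=0, bit5=0)
  nb #..: next=.  (t=0,i=2, bit4=0)
  nb .##: next=.  (t=0,i=0, bit3=0)
  nb .#.: next=.  (t=1,i=1, bit2=0)
  nb ..#: next=#  (t=0,i=3, bit1=1)
  nb ...: next=#  (t=0,i=7, bit0=1)
  bits 11000011 = 195

195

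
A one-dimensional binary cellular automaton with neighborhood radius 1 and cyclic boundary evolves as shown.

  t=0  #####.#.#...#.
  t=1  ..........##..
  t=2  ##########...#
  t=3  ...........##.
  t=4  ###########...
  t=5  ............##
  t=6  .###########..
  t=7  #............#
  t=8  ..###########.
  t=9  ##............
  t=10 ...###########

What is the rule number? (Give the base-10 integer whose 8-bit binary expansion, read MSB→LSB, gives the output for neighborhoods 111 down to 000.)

3

  ### -> .   bit 7 = 0  t=0,i=1
  ##. -> .   bit 6 = 0  t=0,i=4
  #.# -> .   bit 5 = 0  t=0,i=5
  #.. -> .   bit 4 = 0  t=0,i=9
  .## -> .   bit 3 = 0  t=0,i=0
  .#. -> .   bit 2 = 0  t=0,i=6
  ..# -> #   bit 1 = 1  t=0,i=11
  ... -> #   bit 0 = 1  t=0,i=10
  bits 00000011 = 3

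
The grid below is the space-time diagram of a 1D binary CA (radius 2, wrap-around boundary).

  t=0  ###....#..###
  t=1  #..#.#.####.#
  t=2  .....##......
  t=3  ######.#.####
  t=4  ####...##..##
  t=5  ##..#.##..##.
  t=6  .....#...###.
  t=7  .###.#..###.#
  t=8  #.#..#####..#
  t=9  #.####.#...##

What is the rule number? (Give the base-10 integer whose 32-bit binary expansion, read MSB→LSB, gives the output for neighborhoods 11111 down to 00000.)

2167958235

  nb #####: next=#  (t=0,i=0, bit31=1)
  nb ####.: next=.  (t=0,i=1, bit30=0)
  nb ###.#: next=.  (t=1,i=10, bit29=0)
  nb ###..: next=.  (t=0,i=2, bit28=0)
  nb ##.##: next=.  (t=1,i=11, bit27=0)
  nb ##.#.: next=.  (t=3,i=6, bit26=0)
  nb ##..#: next=.  (t=1,i=1, bit25=0)
  nb ##...: next=#  (t=0,i=3, bit24=1)
  nb #.###: next=.  (t=1,i=7, bit23=0)
  nb #.##.: next=.  (t=1,i=12, bit22=0)
  nb #.#.#: next=#  (t=1,i=5, bit21=1)
  nb #.#..: next=#  (t=7,i=5, bit20=1)
  nb #..##: next=#  (t=0,i=9, bit19=1)
  nb #..#.: next=.  (t=1,i=2, bit18=0)
  nb #...#: next=.  (t=4,i=5, bit17=0)
  nb #....: next=.  (t=0,i=4, bit16=0)
  nb .####: next=.  (t=0,i=11, bit15=0)
  nb .###.: next=#  (t=6,i=10, bit14=1)
  nb .##.#: next=#  (t=5,i=11, bit13=1)
  nb .##..: next=.  (t=1,i=0, bit12=0)
  nb .#.##: next=#  (t=1,i=6, bit11=1)
  nb .#.#.: next=.  (t=1,i=4, bit10=0)
  nb .#..#: next=#  (t=0,i=8, bit9=1)
  nb .#...: next=.  (t=6,i=6, bit8=0)
  nb ..###: next=#  (t=0,i=10, bit7=1)
  nb ..##.: next=#  (t=2,i=5, bit6=1)
  nb ..#.#: next=.  (t=1,i=3, bit5=0)
  nb ..#..: next=#  (t=0,i=7, bit4=1)
  nb ...##: next=#  (t=2,i=4, bit3=1)
  nb ...#.: next=.  (t=0,i=6, bit2=0)
  nb ....#: next=#  (t=0,i=5, bit1=1)
  nb .....: next=#  (t=2,i=0, bit0=1)
  bits 10000001001110000110101011011011 = 2167958235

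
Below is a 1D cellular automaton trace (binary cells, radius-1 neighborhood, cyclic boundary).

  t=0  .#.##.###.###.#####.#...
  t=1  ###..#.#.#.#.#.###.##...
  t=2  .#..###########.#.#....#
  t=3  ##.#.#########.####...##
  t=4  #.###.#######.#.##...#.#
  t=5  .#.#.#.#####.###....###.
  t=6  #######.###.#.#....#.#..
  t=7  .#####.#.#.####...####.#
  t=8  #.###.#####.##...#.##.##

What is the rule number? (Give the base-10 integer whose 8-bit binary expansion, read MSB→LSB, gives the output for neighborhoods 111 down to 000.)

166

  [7] ### => #  t=0,i=7
  [6] ##. => .  t=0,i=4
  [5] #.# => #  t=0,i=2
  [4] #.. => .  t=0,i=21
  [3] .## => .  t=0,i=3
  [2] .#. => #  t=0,i=1
  [1] ..# => #  t=0,i=0
  [0] ... => .  t=0,i=22
  bits 10100110 = 166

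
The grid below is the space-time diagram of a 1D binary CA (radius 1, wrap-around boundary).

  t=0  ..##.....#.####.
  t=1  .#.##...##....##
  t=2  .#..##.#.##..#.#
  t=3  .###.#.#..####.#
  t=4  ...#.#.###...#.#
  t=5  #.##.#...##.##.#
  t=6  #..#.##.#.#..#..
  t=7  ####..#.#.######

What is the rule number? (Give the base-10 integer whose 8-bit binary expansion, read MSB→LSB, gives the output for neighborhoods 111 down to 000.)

86

  nb ###: next=.  (t=0,i=12, bit7=0)
  nb ##.: next=#  (t=0,i=3, bit6=1)
  nb #.#: next=.  (t=0,i=10, bit5=0)
  nb #..: next=#  (t=0,i=4, bit4=1)
  nb .##: next=.  (t=0,i=2, bit3=0)
  nb .#.: next=#  (t=0,i=9, bit2=1)
  nb ..#: next=#  (t=0,i=1, bit1=1)
  nb ...: next=.  (t=0,i=0, bit0=0)
  bits 01010110 = 86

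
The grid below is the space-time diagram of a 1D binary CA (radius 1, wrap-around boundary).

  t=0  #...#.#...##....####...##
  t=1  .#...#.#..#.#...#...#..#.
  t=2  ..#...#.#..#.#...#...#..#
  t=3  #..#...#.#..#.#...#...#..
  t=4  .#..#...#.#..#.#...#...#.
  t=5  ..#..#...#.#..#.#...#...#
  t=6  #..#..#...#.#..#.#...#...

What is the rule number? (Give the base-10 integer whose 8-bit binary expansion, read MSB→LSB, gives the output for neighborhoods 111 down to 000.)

  ### -> .   bit 7 = 0  t=0,i=17
  ##. -> .   bit 6 = 0  t=0,i=0
  #.# -> #   bit 5 = 1  t=0,i=5
  #.. -> #   bit 4 = 1  t=0,i=1
  .## -> #   bit 3 = 1  t=0,i=10
  .#. -> .   bit 2 = 0  t=0,i=4
  ..# -> .   bit 1 = 0  t=0,i=3
  ... -> .   bit 0 = 0  t=0,i=2
  bits 00111000 = 56

56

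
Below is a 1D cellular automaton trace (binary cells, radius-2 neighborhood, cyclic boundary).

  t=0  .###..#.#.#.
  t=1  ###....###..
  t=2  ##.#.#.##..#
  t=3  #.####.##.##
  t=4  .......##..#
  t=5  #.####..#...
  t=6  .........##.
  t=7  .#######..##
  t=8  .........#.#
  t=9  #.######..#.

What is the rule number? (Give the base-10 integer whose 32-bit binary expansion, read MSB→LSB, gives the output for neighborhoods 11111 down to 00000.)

90862979

  #####|.  b31=0 t=7,i=3
  ####.|.  b30=0 t=3,i=4
  ###.#|.  b29=0 t=2,i=1
  ###..|.  b28=0 t=0,i=3
  ##.##|.  b27=0 t=3,i=1
  ##.#.|#  b26=1 t=2,i=2
  ##..#|.  b25=0 t=0,i=4
  ##...|#  b24=1 t=1,i=3
  #.###|.  b23=0 t=3,i=2
  #.##.|#  b22=1 t=2,i=7
  #.#.#|#  b21=1 t=0,i=8
  #.#..|.  b20=0 t=0,i=10
  #..##|#  b19=1 t=0,i=0
  #..#.|.  b18=0 t=0,i=5
  #...#|#  b17=1 t=5,i=10
  #....|.  b16=0 t=1,i=4
  .####|.  b15=0 t=3,i=3
  .###.|#  b14=1 t=0,i=2
  .##.#|#  b13=1 t=3,i=8
  .##..|#  b12=1 t=2,i=8
  .#.##|.  b11=0 t=2,i=6
  .#.#.|#  b10=1 t=0,i=7
  .#..#|.  b9=0 t=0,i=11
  .#...|#  b8=1 t=4,i=0
  ..###|#  b7=1 t=0,i=1
  ..##.|.  b6=0 t=4,i=7
  ..#.#|.  b5=0 t=0,i=6
  ..#..|.  b4=0 t=4,i=11
  ...##|.  b3=0 t=1,i=6
  ...#.|.  b2=0 t=5,i=11
  ....#|#  b1=1 t=1,i=5
  .....|#  b0=1 t=4,i=2
  bits 00000101011010100111010110000011 = 90862979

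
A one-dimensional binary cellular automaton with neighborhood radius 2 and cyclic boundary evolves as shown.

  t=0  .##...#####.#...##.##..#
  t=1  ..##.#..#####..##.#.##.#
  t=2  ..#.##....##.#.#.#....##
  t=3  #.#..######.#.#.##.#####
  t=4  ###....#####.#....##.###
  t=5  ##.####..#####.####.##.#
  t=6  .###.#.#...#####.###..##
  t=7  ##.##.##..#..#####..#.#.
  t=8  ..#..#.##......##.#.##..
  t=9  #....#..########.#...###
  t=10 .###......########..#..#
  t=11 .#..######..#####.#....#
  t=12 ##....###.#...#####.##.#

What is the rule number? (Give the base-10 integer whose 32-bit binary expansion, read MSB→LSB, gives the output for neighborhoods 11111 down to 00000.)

4019262571

  nb #####: next=#  (t=0,i=8, bit31=1)
  nb ####.: next=#  (t=0,i=9, bit30=1)
  nb ###.#: next=#  (t=0,i=10, bit29=1)
  nb ###..: next=.  (t=1,i=12, bit28=0)
  nb ##.##: next=#  (t=0,i=18, bit27=1)
  nb ##.#.: next=#  (t=0,i=11, bit26=1)
  nb ##..#: next=#  (t=0,i=21, bit25=1)
  nb ##...: next=#  (t=0,i=3, bit24=1)
  nb #.###: next=#  (t=3,i=19, bit23=1)
  nb #.##.: next=.  (t=0,i=1, bit22=0)
  nb #.#.#: next=.  (t=1,i=18, bit21=0)
  nb #.#..: next=#  (t=0,i=12, bit20=1)
  nb #..##: next=.  (t=1,i=1, bit19=0)
  nb #..#.: next=.  (t=0,i=22, bit18=0)
  nb #...#: next=.  (t=0,i=4, bit17=0)
  nb #....: next=#  (t=2,i=7, bit16=1)
  nb .####: next=.  (t=0,i=7, bit15=0)
  nb .###.: next=.  (t=5,i=0, bit14=0)
  nb .##.#: next=.  (t=0,i=17, bit13=0)
  nb .##..: next=#  (t=0,i=2, bit12=1)
  nb .#.##: next=.  (t=0,i=0, bit11=0)
  nb .#.#.: next=#  (t=2,i=14, bit10=1)
  nb .#..#: next=.  (t=1,i=0, bit9=0)
  nb .#...: next=.  (t=0,i=13, bit8=0)
  nb ..###: next=.  (t=0,i=6, bit7=0)
  nb ..##.: next=#  (t=0,i=16, bit6=1)
  nb ..#.#: next=#  (t=0,i=23, bit5=1)
  nb ..#..: next=.  (t=7,i=10, bit4=0)
  nb ...##: next=#  (t=0,i=5, bit3=1)
  nb ...#.: next=.  (t=8,i=1, bit2=0)
  nb ....#: next=#  (t=2,i=8, bit1=1)
  nb .....: next=#  (t=8,i=11, bit0=1)
  bits 11101111100100010001010001101011 = 4019262571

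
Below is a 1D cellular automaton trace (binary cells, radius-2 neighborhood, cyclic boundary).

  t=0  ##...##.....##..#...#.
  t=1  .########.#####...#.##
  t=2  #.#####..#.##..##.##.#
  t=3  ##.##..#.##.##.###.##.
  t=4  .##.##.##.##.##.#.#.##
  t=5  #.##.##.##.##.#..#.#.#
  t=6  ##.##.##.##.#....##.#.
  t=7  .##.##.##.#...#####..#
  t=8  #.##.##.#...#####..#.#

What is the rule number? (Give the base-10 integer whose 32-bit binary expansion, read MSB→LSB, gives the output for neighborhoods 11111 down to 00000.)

  [31] ##### => #  t=1,i=3
  [30] ####. => .  t=1,i=7
  [29] ###.# => .  t=1,i=8
  [28] ###.. => .  t=1,i=14
  [27] ##.## => #  t=1,i=0
  [26] ##.#. => .  t=4,i=15
  [25] ##..# => #  t=0,i=14
  [24] ##... => #  t=0,i=2
  [23] #.### => .  t=1,i=1
  [22] #.##. => .  t=0,i=0
  [21] #.#.# => .  t=4,i=16
  [20] #.#.. => .  t=5,i=14
  [19] #..## => .  t=2,i=14
  [18] #..#. => .  t=0,i=15
  [17] #...# => #  t=0,i=3
  [16] #.... => #  t=0,i=8
  [15] .#### => #  t=1,i=2
  [14] .###. => #  t=3,i=16
  [13] .##.# => #  t=1,i=21
  [12] .##.. => #  t=0,i=1
  [11] .#.## => #  t=0,i=21
  [10] .#.#. => #  t=4,i=17
  [9] .#..# => .  t=5,i=15
  [8] .#... => .  t=0,i=17
  [7] ..### => #  t=7,i=14
  [6] ..##. => #  t=0,i=5
  [5] ..#.# => #  t=0,i=20
  [4] ..#.. => .  t=0,i=16
  [3] ...## => #  t=0,i=4
  [2] ...#. => .  t=0,i=19
  [1] ....# => #  t=0,i=10
  [0] ..... => .  t=0,i=9
  bits 10001011000000111111110011101010 = 2332294378

2332294378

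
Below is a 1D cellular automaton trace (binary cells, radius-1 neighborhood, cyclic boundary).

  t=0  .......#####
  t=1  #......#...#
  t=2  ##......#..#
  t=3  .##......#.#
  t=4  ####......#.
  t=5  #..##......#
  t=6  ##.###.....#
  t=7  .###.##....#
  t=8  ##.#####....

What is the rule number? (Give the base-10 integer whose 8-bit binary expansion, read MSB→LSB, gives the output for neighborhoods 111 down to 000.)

  ### -> .   bit 7 = 0  t=0,i=8
  ##. -> #   bit 6 = 1  t=0,i=11
  #.# -> #   bit 5 = 1  t=3,i=0
  #.. -> #   bit 4 = 1  t=0,i=0
  .## -> #   bit 3 = 1  t=0,i=7
  .#. -> .   bit 2 = 0  t=1,i=7
  ..# -> .   bit 1 = 0  t=0,i=6
  ... -> .   bit 0 = 0  t=0,i=1
  bits 01111000 = 120

120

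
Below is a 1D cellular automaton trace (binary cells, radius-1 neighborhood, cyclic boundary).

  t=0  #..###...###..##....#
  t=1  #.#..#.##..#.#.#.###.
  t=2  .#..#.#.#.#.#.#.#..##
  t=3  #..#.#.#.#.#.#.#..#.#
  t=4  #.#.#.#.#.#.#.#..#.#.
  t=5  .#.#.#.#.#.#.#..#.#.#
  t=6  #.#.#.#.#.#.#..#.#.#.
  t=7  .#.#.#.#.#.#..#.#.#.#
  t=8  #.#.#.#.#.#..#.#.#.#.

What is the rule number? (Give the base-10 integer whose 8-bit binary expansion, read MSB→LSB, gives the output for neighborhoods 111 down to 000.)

99

  [7] ### => .  t=0,i=4
  [6] ##. => #  t=0,i=0
  [5] #.# => #  t=1,i=1
  [4] #.. => .  t=0,i=1
  [3] .## => .  t=0,i=3
  [2] .#. => .  t=1,i=0
  [1] ..# => #  t=0,i=2
  [0] ... => #  t=0,i=7
  bits 01100011 = 99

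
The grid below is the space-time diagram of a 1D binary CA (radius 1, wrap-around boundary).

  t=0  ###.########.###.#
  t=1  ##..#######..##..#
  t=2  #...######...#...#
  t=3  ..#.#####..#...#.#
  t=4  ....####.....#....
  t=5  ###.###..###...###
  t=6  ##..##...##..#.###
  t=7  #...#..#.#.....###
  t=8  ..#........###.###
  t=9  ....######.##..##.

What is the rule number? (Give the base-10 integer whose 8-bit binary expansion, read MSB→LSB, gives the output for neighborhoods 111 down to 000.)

  ### -> #   bit 7 = 1  t=0,i=0
  ##. -> .   bit 6 = 0  t=0,i=2
  #.# -> .   bit 5 = 0  t=0,i=3
  #.. -> .   bit 4 = 0  t=1,i=2
  .## -> #   bit 3 = 1  t=0,i=4
  .#. -> .   bit 2 = 0  t=2,i=13
  ..# -> .   bit 1 = 0  t=1,i=3
  ... -> #   bit 0 = 1  t=2,i=2
  bits 10001001 = 137

137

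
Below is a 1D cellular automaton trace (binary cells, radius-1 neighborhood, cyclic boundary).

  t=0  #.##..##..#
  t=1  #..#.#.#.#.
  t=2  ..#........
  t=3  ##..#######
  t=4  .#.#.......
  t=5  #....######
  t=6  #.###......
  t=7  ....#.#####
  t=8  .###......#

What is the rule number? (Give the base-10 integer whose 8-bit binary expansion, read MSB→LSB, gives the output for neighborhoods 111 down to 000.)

67

  nb ###: next=.  (t=3,i=0, bit7=0)
  nb ##.: next=#  (t=0,i=0, bit6=1)
  nb #.#: next=.  (t=0,i=1, bit5=0)
  nb #..: next=.  (t=0,i=4, bit4=0)
  nb .##: next=.  (t=0,i=2, bit3=0)
  nb .#.: next=.  (t=1,i=0, bit2=0)
  nb ..#: next=#  (t=0,i=5, bit1=1)
  nb ...: next=#  (t=2,i=0, bit0=1)
  bits 01000011 = 67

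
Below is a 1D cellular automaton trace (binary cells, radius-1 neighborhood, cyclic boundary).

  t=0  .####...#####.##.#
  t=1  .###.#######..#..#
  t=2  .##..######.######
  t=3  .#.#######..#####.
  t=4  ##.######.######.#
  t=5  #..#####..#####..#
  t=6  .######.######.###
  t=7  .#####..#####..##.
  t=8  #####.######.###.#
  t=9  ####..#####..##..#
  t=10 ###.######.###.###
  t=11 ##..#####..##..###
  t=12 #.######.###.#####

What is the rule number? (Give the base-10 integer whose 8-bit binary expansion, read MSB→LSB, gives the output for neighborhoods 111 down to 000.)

  ### -> #   bit 7 = 1  t=0,i=2
  ##. -> .   bit 6 = 0  t=0,i=4
  #.# -> .   bit 5 = 0  t=0,i=0
  #.. -> #   bit 4 = 1  t=0,i=5
  .## -> #   bit 3 = 1  t=0,i=1
  .#. -> #   bit 2 = 1  t=0,i=17
  ..# -> #   bit 1 = 1  t=0,i=7
  ... -> #   bit 0 = 1  t=0,i=6
  bits 10011111 = 159

159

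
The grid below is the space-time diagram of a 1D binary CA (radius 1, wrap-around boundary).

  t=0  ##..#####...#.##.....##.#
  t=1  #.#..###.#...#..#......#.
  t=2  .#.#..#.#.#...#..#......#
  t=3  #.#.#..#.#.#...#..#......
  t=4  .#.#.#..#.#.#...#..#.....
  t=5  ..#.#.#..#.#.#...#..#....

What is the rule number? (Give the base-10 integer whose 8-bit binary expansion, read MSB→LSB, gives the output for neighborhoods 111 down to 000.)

176

  ### -> #   bit 7 = 1  t=0,i=0
  ##. -> .   bit 6 = 0  t=0,i=1
  #.# -> #   bit 5 = 1  t=0,i=13
  #.. -> #   bit 4 = 1  t=0,i=2
  .## -> .   bit 3 = 0  t=0,i=4
  .#. -> .   bit 2 = 0  t=0,i=12
  ..# -> .   bit 1 = 0  t=0,i=3
  ... -> .   bit 0 = 0  t=0,i=10
  bits 10110000 = 176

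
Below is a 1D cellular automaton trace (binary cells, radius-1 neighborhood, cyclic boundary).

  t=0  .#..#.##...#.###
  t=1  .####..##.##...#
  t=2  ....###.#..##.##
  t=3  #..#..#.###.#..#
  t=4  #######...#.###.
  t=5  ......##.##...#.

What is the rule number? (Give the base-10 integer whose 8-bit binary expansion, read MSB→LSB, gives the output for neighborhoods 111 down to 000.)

  ###|.  b7=0 t=0,i=14
  ##.|#  b6=1 t=0,i=7
  #.#|.  b5=0 t=0,i=0
  #..|#  b4=1 t=0,i=2
  .##|.  b3=0 t=0,i=6
  .#.|#  b2=1 t=0,i=1
  ..#|#  b1=1 t=0,i=3
  ...|.  b0=0 t=0,i=9
  bits 01010110 = 86

86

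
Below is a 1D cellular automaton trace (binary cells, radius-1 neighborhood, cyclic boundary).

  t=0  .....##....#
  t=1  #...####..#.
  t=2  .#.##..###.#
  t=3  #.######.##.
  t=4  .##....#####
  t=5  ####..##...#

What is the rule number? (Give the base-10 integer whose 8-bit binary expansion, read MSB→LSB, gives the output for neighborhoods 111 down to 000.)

  nb ###: next=.  (t=1,i=5, bit7=0)
  nb ##.: next=#  (t=0,i=6, bit6=1)
  nb #.#: next=#  (t=1,i=11, bit5=1)
  nb #..: next=#  (t=0,i=0, bit4=1)
  nb .##: next=#  (t=0,i=5, bit3=1)
  nb .#.: next=.  (t=0,i=11, bit2=0)
  nb ..#: next=#  (t=0,i=4, bit1=1)
  nb ...: next=.  (t=0,i=1, bit0=0)
  bits 01111010 = 122

122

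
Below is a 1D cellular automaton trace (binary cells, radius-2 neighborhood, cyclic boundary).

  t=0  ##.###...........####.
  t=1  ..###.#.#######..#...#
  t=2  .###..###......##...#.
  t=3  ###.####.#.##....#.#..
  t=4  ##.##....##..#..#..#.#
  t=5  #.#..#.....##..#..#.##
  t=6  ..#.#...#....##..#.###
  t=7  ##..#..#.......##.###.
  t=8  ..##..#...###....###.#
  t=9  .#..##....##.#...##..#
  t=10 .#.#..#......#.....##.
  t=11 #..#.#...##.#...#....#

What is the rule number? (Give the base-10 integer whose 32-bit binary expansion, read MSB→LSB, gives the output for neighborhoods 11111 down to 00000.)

  ##### -> .   bit 31 = 0  t=1,i=10
  ####. -> .   bit 30 = 0  t=0,i=19
  ###.# -> .   bit 29 = 0  t=0,i=20
  ###.. -> .   bit 28 = 0  t=0,i=5
  ##.## -> #   bit 27 = 1  t=0,i=2
  ##.#. -> .   bit 26 = 0  t=1,i=5
  ##..# -> #   bit 25 = 1  t=1,i=15
  ##... -> #   bit 24 = 1  t=0,i=6
  #.### -> #   bit 23 = 1  t=0,i=3
  #.##. -> .   bit 22 = 0  t=0,i=0
  #.#.# -> #   bit 21 = 1  t=1,i=6
  #.#.. -> #   bit 20 = 1  t=3,i=19
  #..## -> #   bit 19 = 1  t=1,i=1
  #..#. -> #   bit 18 = 1  t=1,i=16
  #...# -> .   bit 17 = 0  t=1,i=19
  #.... -> .   bit 16 = 0  t=0,i=7
  .#### -> .   bit 15 = 0  t=0,i=18
  .###. -> #   bit 14 = 1  t=0,i=4
  .##.# -> .   bit 13 = 0  t=0,i=1
  .##.. -> .   bit 12 = 0  t=2,i=16
  .#.## -> #   bit 11 = 1  t=1,i=7
  .#.#. -> .   bit 10 = 0  t=3,i=18
  .#..# -> .   bit 9 = 0  t=1,i=0
  .#... -> .   bit 8 = 0  t=1,i=18
  ..### -> #   bit 7 = 1  t=0,i=17
  ..##. -> .   bit 6 = 0  t=2,i=15
  ..#.# -> .   bit 5 = 0  t=3,i=17
  ..#.. -> .   bit 4 = 0  t=1,i=17
  ...## -> .   bit 3 = 0  t=0,i=16
  ...#. -> #   bit 2 = 1  t=1,i=20
  ....# -> .   bit 1 = 0  t=0,i=15
  ..... -> #   bit 0 = 1  t=0,i=8
  bits 00001011101111000100100010000101 = 196888709

196888709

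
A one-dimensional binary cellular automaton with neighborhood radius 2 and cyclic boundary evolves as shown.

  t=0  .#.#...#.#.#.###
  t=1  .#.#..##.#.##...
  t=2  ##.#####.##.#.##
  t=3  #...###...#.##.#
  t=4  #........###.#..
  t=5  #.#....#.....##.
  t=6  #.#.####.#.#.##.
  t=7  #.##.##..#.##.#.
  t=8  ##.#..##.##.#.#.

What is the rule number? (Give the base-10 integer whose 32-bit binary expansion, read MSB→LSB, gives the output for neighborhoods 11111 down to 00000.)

  nb #####: next=#  (t=2,i=5, bit31=1)
  nb ####.: next=#  (t=2,i=0, bit30=1)
  nb ###.#: next=.  (t=0,i=15, bit29=0)
  nb ###..: next=.  (t=3,i=6, bit28=0)
  nb ##.##: next=.  (t=2,i=2, bit27=0)
  nb ##.#.: next=.  (t=0,i=0, bit26=0)
  nb ##..#: next=#  (t=7,i=7, bit25=1)
  nb ##...: next=.  (t=1,i=13, bit24=0)
  nb #.###: next=.  (t=0,i=13, bit23=0)
  nb #.##.: next=.  (t=1,i=11, bit22=0)
  nb #.#.#: next=#  (t=0,i=1, bit21=1)
  nb #.#..: next=#  (t=0,i=3, bit20=1)
  nb #..##: next=#  (t=1,i=5, bit19=1)
  nb #..#.: next=.  (t=4,i=15, bit18=0)
  nb #...#: next=.  (t=0,i=5, bit17=0)
  nb #....: next=#  (t=1,i=14, bit16=1)
  nb .####: next=#  (t=2,i=4, bit15=1)
  nb .###.: next=.  (t=0,i=14, bit14=0)
  nb .##.#: next=#  (t=1,i=7, bit13=1)
  nb .##..: next=#  (t=1,i=12, bit12=1)
  nb .#.##: next=#  (t=0,i=12, bit11=1)
  nb .#.#.: next=.  (t=0,i=2, bit10=0)
  nb .#..#: next=#  (t=1,i=4, bit9=1)
  nb .#...: next=.  (t=0,i=4, bit8=0)
  nb ..###: next=.  (t=3,i=4, bit7=0)
  nb ..##.: next=#  (t=1,i=6, bit6=1)
  nb ..#.#: next=#  (t=0,i=7, bit5=1)
  nb ..#..: next=#  (t=4,i=0, bit4=1)
  nb ...##: next=.  (t=3,i=3, bit3=0)
  nb ...#.: next=#  (t=0,i=6, bit2=1)
  nb ....#: next=#  (t=1,i=15, bit1=1)
  nb .....: next=.  (t=4,i=3, bit0=0)
  bits 11000010001110011011101001110110 = 3258563190

3258563190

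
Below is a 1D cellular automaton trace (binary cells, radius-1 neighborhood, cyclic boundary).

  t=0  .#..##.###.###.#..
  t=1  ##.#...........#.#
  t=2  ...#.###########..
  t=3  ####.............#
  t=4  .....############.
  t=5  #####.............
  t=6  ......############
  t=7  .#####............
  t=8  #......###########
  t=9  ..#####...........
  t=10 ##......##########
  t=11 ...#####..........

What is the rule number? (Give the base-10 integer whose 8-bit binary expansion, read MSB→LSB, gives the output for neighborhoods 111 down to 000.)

7

  nb ###: next=.  (t=0,i=8, bit7=0)
  nb ##.: next=.  (t=0,i=5, bit6=0)
  nb #.#: next=.  (t=0,i=6, bit5=0)
  nb #..: next=.  (t=0,i=2, bit4=0)
  nb .##: next=.  (t=0,i=4, bit3=0)
  nb .#.: next=#  (t=0,i=1, bit2=1)
  nb ..#: next=#  (t=0,i=0, bit1=1)
  nb ...: next=#  (t=0,i=17, bit0=1)
  bits 00000111 = 7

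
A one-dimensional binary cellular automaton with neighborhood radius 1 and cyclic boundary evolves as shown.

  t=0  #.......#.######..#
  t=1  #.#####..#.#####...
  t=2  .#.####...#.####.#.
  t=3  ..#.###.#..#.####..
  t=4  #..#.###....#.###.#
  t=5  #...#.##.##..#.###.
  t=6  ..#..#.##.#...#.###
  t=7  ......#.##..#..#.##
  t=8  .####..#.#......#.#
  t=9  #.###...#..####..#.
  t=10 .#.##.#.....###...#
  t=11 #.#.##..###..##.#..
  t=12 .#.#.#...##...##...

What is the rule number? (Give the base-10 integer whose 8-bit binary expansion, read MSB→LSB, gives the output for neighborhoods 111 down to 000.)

  ###|#  b7=1 t=0,i=11
  ##.|#  b6=1 t=0,i=0
  #.#|#  b5=1 t=0,i=9
  #..|.  b4=0 t=0,i=1
  .##|.  b3=0 t=0,i=10
  .#.|.  b2=0 t=0,i=8
  ..#|.  b1=0 t=0,i=7
  ...|#  b0=1 t=0,i=2
  bits 11100001 = 225

225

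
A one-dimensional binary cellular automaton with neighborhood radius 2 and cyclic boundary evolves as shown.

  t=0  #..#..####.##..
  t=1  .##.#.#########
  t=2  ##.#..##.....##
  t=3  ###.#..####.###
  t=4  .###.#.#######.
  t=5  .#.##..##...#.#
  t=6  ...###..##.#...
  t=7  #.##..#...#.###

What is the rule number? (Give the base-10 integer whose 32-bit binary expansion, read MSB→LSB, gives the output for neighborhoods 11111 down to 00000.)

1875219341

  ##### -> .   bit 31 = 0  t=1,i=8
  ####. -> #   bit 30 = 1  t=0,i=8
  ###.# -> #   bit 29 = 1  t=0,i=9
  ###.. -> .   bit 28 = 0  t=4,i=13
  ##.## -> #   bit 27 = 1  t=0,i=10
  ##.#. -> #   bit 26 = 1  t=1,i=3
  ##..# -> #   bit 25 = 1  t=0,i=13
  ##... -> #   bit 24 = 1  t=2,i=8
  #.### -> #   bit 23 = 1  t=1,i=6
  #.##. -> #   bit 22 = 1  t=0,i=11
  #.#.# -> .   bit 21 = 0  t=1,i=4
  #.#.. -> .   bit 20 = 0  t=2,i=3
  #..## -> .   bit 19 = 0  t=0,i=5
  #..#. -> #   bit 18 = 1  t=0,i=2
  #...# -> .   bit 17 = 0  t=5,i=10
  #.... -> #   bit 16 = 1  t=2,i=9
  .#### -> #   bit 15 = 1  t=0,i=7
  .###. -> .   bit 14 = 0  t=4,i=2
  .##.# -> .   bit 13 = 0  t=1,i=2
  .##.. -> #   bit 12 = 1  t=0,i=12
  .#.## -> .   bit 11 = 0  t=1,i=5
  .#.#. -> .   bit 10 = 0  t=5,i=0
  .#..# -> #   bit 9 = 1  t=0,i=1
  .#... -> #   bit 8 = 1  t=6,i=12
  ..### -> #   bit 7 = 1  t=0,i=6
  ..##. -> .   bit 6 = 0  t=2,i=6
  ..#.# -> .   bit 5 = 0  t=5,i=12
  ..#.. -> .   bit 4 = 0  t=0,i=0
  ...## -> #   bit 3 = 1  t=2,i=12
  ...#. -> #   bit 2 = 1  t=5,i=11
  ....# -> .   bit 1 = 0  t=2,i=11
  ..... -> #   bit 0 = 1  t=2,i=10
  bits 01101111110001011001001110001101 = 1875219341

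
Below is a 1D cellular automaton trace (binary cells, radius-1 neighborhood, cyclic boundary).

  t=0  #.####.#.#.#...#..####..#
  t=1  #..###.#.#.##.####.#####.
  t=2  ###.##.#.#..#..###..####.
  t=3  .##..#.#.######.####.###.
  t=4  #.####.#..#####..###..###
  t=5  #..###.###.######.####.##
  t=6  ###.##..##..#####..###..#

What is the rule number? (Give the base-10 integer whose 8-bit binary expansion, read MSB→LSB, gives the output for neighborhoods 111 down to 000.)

214

  ### -> #   bit 7 = 1  t=0,i=3
  ##. -> #   bit 6 = 1  t=0,i=0
  #.# -> .   bit 5 = 0  t=0,i=1
  #.. -> #   bit 4 = 1  t=0,i=12
  .## -> .   bit 3 = 0  t=0,i=2
  .#. -> #   bit 2 = 1  t=0,i=7
  ..# -> #   bit 1 = 1  t=0,i=14
  ... -> .   bit 0 = 0  t=0,i=13
  bits 11010110 = 214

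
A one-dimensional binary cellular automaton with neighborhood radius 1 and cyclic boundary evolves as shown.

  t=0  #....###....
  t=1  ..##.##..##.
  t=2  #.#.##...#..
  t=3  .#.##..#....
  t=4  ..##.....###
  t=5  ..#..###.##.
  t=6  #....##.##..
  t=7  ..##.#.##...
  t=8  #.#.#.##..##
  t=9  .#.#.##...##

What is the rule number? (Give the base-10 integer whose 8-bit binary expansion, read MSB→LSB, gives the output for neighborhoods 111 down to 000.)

169

  ### -> #   bit 7 = 1  t=0,i=6
  ##. -> .   bit 6 = 0  t=0,i=7
  #.# -> #   bit 5 = 1  t=1,i=4
  #.. -> .   bit 4 = 0  t=0,i=1
  .## -> #   bit 3 = 1  t=0,i=5
  .#. -> .   bit 2 = 0  t=0,i=0
  ..# -> .   bit 1 = 0  t=0,i=4
  ... -> #   bit 0 = 1  t=0,i=2
  bits 10101001 = 169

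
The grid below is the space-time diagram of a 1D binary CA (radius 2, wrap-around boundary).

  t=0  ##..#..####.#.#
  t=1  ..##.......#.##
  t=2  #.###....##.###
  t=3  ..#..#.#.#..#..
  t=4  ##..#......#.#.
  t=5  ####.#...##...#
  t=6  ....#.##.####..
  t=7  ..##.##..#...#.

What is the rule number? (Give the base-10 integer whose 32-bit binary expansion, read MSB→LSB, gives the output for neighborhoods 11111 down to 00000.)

130423110

  ##### -> .   bit 31 = 0  t=5,i=1
  ####. -> .   bit 30 = 0  t=0,i=9
  ###.# -> .   bit 29 = 0  t=0,i=10
  ###.. -> .   bit 28 = 0  t=0,i=1
  ##.## -> .   bit 27 = 0  t=2,i=1
  ##.#. -> #   bit 26 = 1  t=0,i=11
  ##..# -> #   bit 25 = 1  t=0,i=2
  ##... -> #   bit 24 = 1  t=1,i=4
  #.### -> #   bit 23 = 1  t=0,i=14
  #.##. -> #   bit 22 = 1  t=1,i=13
  #.#.# -> .   bit 21 = 0  t=0,i=12
  #.#.. -> .   bit 20 = 0  t=3,i=9
  #..## -> .   bit 19 = 0  t=0,i=6
  #..#. -> #   bit 18 = 1  t=0,i=3
  #...# -> #   bit 17 = 1  t=5,i=7
  #.... -> .   bit 16 = 0  t=1,i=5
  .#### -> .   bit 15 = 0  t=0,i=8
  .###. -> .   bit 14 = 0  t=0,i=0
  .##.# -> .   bit 13 = 0  t=2,i=10
  .##.. -> #   bit 12 = 1  t=1,i=3
  .#.## -> #   bit 11 = 1  t=0,i=13
  .#.#. -> .   bit 10 = 0  t=3,i=6
  .#..# -> .   bit 9 = 0  t=0,i=5
  .#... -> #   bit 8 = 1  t=3,i=13
  ..### -> .   bit 7 = 0  t=0,i=7
  ..##. -> #   bit 6 = 1  t=1,i=2
  ..#.# -> .   bit 5 = 0  t=1,i=11
  ..#.. -> .   bit 4 = 0  t=0,i=4
  ...## -> .   bit 3 = 0  t=2,i=8
  ...#. -> #   bit 2 = 1  t=1,i=10
  ....# -> #   bit 1 = 1  t=1,i=9
  ..... -> .   bit 0 = 0  t=1,i=6
  bits 00000111110001100001100101000110 = 130423110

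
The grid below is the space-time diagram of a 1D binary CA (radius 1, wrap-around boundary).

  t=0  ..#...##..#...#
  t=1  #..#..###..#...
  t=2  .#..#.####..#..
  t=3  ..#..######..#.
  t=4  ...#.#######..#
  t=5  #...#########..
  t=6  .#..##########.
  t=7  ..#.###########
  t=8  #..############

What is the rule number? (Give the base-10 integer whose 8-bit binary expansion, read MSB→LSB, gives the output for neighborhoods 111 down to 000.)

  ### -> #   bit 7 = 1  t=1,i=7
  ##. -> #   bit 6 = 1  t=0,i=7
  #.# -> #   bit 5 = 1  t=2,i=5
  #.. -> #   bit 4 = 1  t=0,i=0
  .## -> #   bit 3 = 1  t=0,i=6
  .#. -> .   bit 2 = 0  t=0,i=2
  ..# -> .   bit 1 = 0  t=0,i=1
  ... -> .   bit 0 = 0  t=0,i=4
  bits 11111000 = 248

248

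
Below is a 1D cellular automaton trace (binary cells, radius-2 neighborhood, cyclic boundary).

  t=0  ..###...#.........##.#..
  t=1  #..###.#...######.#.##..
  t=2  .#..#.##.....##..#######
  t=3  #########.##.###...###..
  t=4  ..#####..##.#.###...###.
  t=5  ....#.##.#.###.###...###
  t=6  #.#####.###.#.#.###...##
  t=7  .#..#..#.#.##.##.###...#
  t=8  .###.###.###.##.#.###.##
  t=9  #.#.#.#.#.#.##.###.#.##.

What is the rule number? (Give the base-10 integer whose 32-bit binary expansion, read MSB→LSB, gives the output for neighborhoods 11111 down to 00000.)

2675202663

  #####|#  b31=1 t=1,i=13
  ####.|.  b30=0 t=1,i=15
  ###.#|.  b29=0 t=1,i=5
  ###..|#  b28=1 t=0,i=4
  ##.##|#  b27=1 t=3,i=9
  ##.#.|#  b26=1 t=0,i=20
  ##..#|#  b25=1 t=1,i=22
  ##...|#  b24=1 t=0,i=5
  #.###|.  b23=0 t=3,i=13
  #.##.|#  b22=1 t=1,i=20
  #.#.#|#  b21=1 t=1,i=18
  #.#..|#  b20=1 t=0,i=21
  #..##|.  b19=0 t=1,i=2
  #..#.|#  b18=1 t=1,i=23
  #...#|.  b17=0 t=0,i=6
  #....|.  b16=0 t=0,i=10
  .####|.  b15=0 t=1,i=12
  .###.|#  b14=1 t=0,i=3
  .##.#|.  b13=0 t=0,i=19
  .##..|#  b12=1 t=1,i=21
  .#.##|#  b11=1 t=1,i=19
  .#.#.|.  b10=0 t=6,i=13
  .#..#|#  b9=1 t=1,i=1
  .#...|.  b8=0 t=0,i=9
  ..###|.  b7=0 t=0,i=2
  ..##.|#  b6=1 t=0,i=18
  ..#.#|#  b5=1 t=2,i=4
  ..#..|.  b4=0 t=0,i=8
  ...##|.  b3=0 t=0,i=1
  ...#.|#  b2=1 t=0,i=7
  ....#|#  b1=1 t=0,i=0
  .....|#  b0=1 t=0,i=11
  bits 10011111011101000101101001100111 = 2675202663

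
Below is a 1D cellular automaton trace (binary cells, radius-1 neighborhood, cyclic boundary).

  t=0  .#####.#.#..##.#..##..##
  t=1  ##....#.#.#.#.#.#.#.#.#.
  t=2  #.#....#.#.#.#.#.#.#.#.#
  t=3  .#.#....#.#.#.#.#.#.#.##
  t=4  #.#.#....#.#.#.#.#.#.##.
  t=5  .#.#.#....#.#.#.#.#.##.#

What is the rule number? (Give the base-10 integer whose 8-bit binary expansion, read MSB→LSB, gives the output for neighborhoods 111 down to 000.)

56

  nb ###: next=.  (t=0,i=2, bit7=0)
  nb ##.: next=.  (t=0,i=5, bit6=0)
  nb #.#: next=#  (t=0,i=0, bit5=1)
  nb #..: next=#  (t=0,i=10, bit4=1)
  nb .##: next=#  (t=0,i=1, bit3=1)
  nb .#.: next=.  (t=0,i=7, bit2=0)
  nb ..#: next=.  (t=0,i=11, bit1=0)
  nb ...: next=.  (t=1,i=3, bit0=0)
  bits 00111000 = 56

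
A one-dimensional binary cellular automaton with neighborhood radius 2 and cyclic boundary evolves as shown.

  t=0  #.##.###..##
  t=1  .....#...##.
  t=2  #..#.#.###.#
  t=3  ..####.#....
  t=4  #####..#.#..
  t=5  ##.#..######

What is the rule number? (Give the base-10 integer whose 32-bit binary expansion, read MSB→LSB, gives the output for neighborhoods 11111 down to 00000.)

1103070970

  #####|.  b31=0 t=4,i=2
  ####.|#  b30=1 t=3,i=4
  ###.#|.  b29=0 t=0,i=0
  ###..|.  b28=0 t=0,i=7
  ##.##|.  b27=0 t=0,i=1
  ##.#.|.  b26=0 t=3,i=6
  ##..#|.  b25=0 t=0,i=8
  ##...|#  b24=1 t=1,i=11
  #.###|#  b23=1 t=0,i=5
  #.##.|.  b22=0 t=0,i=2
  #.#.#|#  b21=1 t=2,i=5
  #.#..|#  b20=1 t=3,i=7
  #..##|#  b19=1 t=0,i=9
  #..#.|#  b18=1 t=2,i=2
  #...#|#  b17=1 t=1,i=7
  #....|#  b16=1 t=1,i=0
  .####|#  b15=1 t=3,i=3
  .###.|.  b14=0 t=0,i=6
  .##.#|.  b13=0 t=0,i=3
  .##..|.  b12=0 t=1,i=10
  .#.##|.  b11=0 t=2,i=6
  .#.#.|#  b10=1 t=2,i=4
  .#..#|#  b9=1 t=4,i=10
  .#...|.  b8=0 t=1,i=6
  ..###|#  b7=1 t=0,i=10
  ..##.|#  b6=1 t=1,i=9
  ..#.#|#  b5=1 t=2,i=3
  ..#..|#  b4=1 t=1,i=5
  ...##|#  b3=1 t=1,i=8
  ...#.|.  b2=0 t=1,i=4
  ....#|#  b1=1 t=1,i=3
  .....|.  b0=0 t=1,i=1
  bits 01000001101111111000011011111010 = 1103070970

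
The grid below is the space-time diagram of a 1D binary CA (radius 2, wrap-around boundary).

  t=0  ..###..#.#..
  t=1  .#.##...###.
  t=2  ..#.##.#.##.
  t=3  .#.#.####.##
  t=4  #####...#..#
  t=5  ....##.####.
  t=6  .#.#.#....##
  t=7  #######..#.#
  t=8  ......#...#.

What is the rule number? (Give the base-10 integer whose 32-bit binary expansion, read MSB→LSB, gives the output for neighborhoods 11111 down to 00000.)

892895005

  #####|.  b31=0 t=4,i=1
  ####.|.  b30=0 t=3,i=7
  ###.#|#  b29=1 t=3,i=8
  ###..|#  b28=1 t=0,i=4
  ##.##|.  b27=0 t=3,i=9
  ##.#.|#  b26=1 t=2,i=6
  ##..#|.  b25=0 t=0,i=5
  ##...|#  b24=1 t=1,i=5
  #.###|.  b23=0 t=3,i=5
  #.##.|.  b22=0 t=1,i=3
  #.#.#|#  b21=1 t=2,i=7
  #.#..|#  b20=1 t=0,i=9
  #..##|#  b19=1 t=4,i=10
  #..#.|.  b18=0 t=0,i=6
  #...#|.  b17=0 t=1,i=6
  #....|.  b16=0 t=0,i=11
  .####|.  b15=0 t=3,i=6
  .###.|#  b14=1 t=0,i=3
  .##.#|#  b13=1 t=2,i=5
  .##..|#  b12=1 t=1,i=4
  .#.##|#  b11=1 t=1,i=2
  .#.#.|#  b10=1 t=0,i=8
  .#..#|#  b9=1 t=4,i=9
  .#...|#  b8=1 t=0,i=10
  ..###|.  b7=0 t=0,i=2
  ..##.|.  b6=0 t=5,i=4
  ..#.#|.  b5=0 t=0,i=7
  ..#..|#  b4=1 t=4,i=8
  ...##|#  b3=1 t=0,i=1
  ...#.|#  b2=1 t=2,i=1
  ....#|.  b1=0 t=0,i=0
  .....|#  b0=1 t=5,i=1
  bits 00110101001110000111111100011101 = 892895005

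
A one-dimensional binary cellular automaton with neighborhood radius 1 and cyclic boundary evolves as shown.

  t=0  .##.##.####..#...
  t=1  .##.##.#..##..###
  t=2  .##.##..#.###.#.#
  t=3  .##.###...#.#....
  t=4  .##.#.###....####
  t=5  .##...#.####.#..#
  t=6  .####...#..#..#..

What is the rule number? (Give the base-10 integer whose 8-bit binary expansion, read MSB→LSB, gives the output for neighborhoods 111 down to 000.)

  [7] ### => .  t=0,i=8
  [6] ##. => #  t=0,i=2
  [5] #.# => .  t=0,i=3
  [4] #.. => #  t=0,i=11
  [3] .## => #  t=0,i=1
  [2] .#. => .  t=0,i=13
  [1] ..# => .  t=0,i=0
  [0] ... => #  t=0,i=15
  bits 01011001 = 89

89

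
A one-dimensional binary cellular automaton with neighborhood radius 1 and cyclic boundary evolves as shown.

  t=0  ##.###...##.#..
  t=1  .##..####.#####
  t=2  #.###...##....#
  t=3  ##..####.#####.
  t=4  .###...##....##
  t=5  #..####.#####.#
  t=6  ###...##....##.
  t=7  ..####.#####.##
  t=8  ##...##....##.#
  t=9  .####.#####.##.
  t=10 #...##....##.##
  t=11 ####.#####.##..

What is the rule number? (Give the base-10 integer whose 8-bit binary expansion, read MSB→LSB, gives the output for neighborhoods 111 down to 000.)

119

  nb ###: next=.  (t=0,i=4, bit7=0)
  nb ##.: next=#  (t=0,i=1, bit6=1)
  nb #.#: next=#  (t=0,i=2, bit5=1)
  nb #..: next=#  (t=0,i=6, bit4=1)
  nb .##: next=.  (t=0,i=0, bit3=0)
  nb .#.: next=#  (t=0,i=12, bit2=1)
  nb ..#: next=#  (t=0,i=8, bit1=1)
  nb ...: next=#  (t=0,i=7, bit0=1)
  bits 01110111 = 119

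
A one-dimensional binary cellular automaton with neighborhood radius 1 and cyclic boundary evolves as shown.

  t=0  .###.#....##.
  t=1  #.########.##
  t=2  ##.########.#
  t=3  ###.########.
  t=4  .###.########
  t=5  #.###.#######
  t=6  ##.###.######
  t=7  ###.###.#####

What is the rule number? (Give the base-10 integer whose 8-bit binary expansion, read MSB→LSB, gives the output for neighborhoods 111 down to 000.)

  nb ###: next=#  (t=0,i=2, bit7=1)
  nb ##.: next=#  (t=0,i=3, bit6=1)
  nb #.#: next=#  (t=0,i=4, bit5=1)
  nb #..: next=#  (t=0,i=6, bit4=1)
  nb .##: next=.  (t=0,i=1, bit3=0)
  nb .#.: next=#  (t=0,i=5, bit2=1)
  nb ..#: next=#  (t=0,i=0, bit1=1)
  nb ...: next=#  (t=0,i=7, bit0=1)
  bits 11110111 = 247

247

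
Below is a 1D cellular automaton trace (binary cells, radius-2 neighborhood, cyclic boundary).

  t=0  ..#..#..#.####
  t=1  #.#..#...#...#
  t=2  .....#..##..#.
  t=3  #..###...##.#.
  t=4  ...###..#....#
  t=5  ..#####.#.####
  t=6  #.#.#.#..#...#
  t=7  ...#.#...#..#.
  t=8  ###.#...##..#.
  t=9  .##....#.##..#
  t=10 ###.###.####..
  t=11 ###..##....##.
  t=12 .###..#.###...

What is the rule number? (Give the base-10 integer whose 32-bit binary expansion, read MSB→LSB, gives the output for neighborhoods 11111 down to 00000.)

  nb #####: next=#  (t=5,i=4, bit31=1)
  nb ####.: next=.  (t=0,i=12, bit30=0)
  nb ###.#: next=#  (t=5,i=6, bit29=1)
  nb ###..: next=#  (t=0,i=13, bit28=1)
  nb ##.##: next=.  (t=10,i=3, bit27=0)
  nb ##.#.: next=.  (t=1,i=1, bit26=0)
  nb ##..#: next=#  (t=0,i=0, bit25=1)
  nb ##...: next=.  (t=3,i=6, bit24=0)
  nb #.###: next=.  (t=0,i=10, bit23=0)
  nb #.##.: next=#  (t=9,i=1, bit22=1)
  nb #.#.#: next=.  (t=3,i=12, bit21=0)
  nb #.#..: next=.  (t=1,i=2, bit20=0)
  nb #..##: next=.  (t=2,i=7, bit19=0)
  nb #..#.: next=.  (t=0,i=1, bit18=0)
  nb #...#: next=.  (t=1,i=7, bit17=0)
  nb #....: next=#  (t=2,i=0, bit16=1)
  nb .####: next=.  (t=0,i=11, bit15=0)
  nb .###.: next=#  (t=3,i=4, bit14=1)
  nb .##.#: next=.  (t=1,i=0, bit13=0)
  nb .##..: next=#  (t=2,i=9, bit12=1)
  nb .#.##: next=#  (t=0,i=9, bit11=1)
  nb .#.#.: next=#  (t=3,i=13, bit10=1)
  nb .#..#: next=.  (t=0,i=3, bit9=0)
  nb .#...: next=.  (t=1,i=6, bit8=0)
  nb ..###: next=#  (t=3,i=3, bit7=1)
  nb ..##.: next=.  (t=1,i=13, bit6=0)
  nb ..#.#: next=.  (t=0,i=8, bit5=0)
  nb ..#..: next=#  (t=0,i=2, bit4=1)
  nb ...##: next=#  (t=1,i=12, bit3=1)
  nb ...#.: next=#  (t=1,i=8, bit2=1)
  nb ....#: next=#  (t=2,i=3, bit1=1)
  nb .....: next=.  (t=2,i=1, bit0=0)
  bits 10110010010000010101110010011110 = 2990627998

2990627998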